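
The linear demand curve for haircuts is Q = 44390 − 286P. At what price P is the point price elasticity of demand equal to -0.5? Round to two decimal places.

51.74

Ed = −286P/(44390 − 286P). Set this equal to -0.5:
286P = 0.5·(44390 − 286P) ⇒ 286P(1 + 0.5) = 0.5·44390
P = 0.5·44390 / (286·1.5) = 51.7365…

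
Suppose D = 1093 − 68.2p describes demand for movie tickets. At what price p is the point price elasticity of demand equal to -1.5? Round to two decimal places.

Ed = −68.2p/(1093 − 68.2p). Set this equal to -1.5:
68.2p = 1.5·(1093 − 68.2p) ⇒ 68.2p(1 + 1.5) = 1.5·1093
p = 1.5·1093 / (68.2·2.5) = 9.6158…

9.62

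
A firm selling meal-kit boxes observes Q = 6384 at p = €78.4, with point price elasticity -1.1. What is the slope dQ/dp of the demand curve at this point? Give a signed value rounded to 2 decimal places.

Ed = (dQ/dp)·(p/Q) ⇒ dQ/dp = Ed·Q/p = (-1.1)·6384/78.4 = -89.5714…

-89.57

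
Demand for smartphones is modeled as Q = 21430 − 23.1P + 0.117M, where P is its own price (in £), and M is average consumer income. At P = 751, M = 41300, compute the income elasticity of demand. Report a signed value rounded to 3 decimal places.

At the given values, Q = 21430 − 23.1(751) + 0.117(41300) = 8914.
∂Q/∂M = 0.117.
E = (0.117) × (41300/8914) = 0.54207…

0.542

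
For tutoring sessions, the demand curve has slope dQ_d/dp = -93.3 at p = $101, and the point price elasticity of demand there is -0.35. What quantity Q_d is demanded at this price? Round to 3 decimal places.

26923.714

Ed = (dQ_d/dp)·(p/Q_d) ⇒ Q_d = (dQ_d/dp)·p/Ed = (-93.3)·101/(-0.35) = 26923.71428…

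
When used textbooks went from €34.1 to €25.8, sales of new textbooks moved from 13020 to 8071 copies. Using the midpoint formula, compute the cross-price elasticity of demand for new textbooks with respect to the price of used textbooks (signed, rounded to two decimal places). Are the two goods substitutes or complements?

1.69; substitutes

%ΔQ_{new textbooks} = (8071 − 13020)/avg = -4949/10545.5 = -0.469299…
%ΔP_{used textbooks} = (25.8 − 34.1)/avg = -8.3/29.95 = -0.277128…
E_cross = (-4949/10545.5) / (-8.3/29.95) = 1.6934…
E_cross > 0 ⇒ the goods are substitutes.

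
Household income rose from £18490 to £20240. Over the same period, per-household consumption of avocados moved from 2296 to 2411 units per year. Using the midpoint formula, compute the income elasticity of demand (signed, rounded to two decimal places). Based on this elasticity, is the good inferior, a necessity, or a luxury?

%ΔQ = (2411 − 2296)/[( 2296 + 2411)/2] = 115/2353.5 = 0.048863…
%ΔIncome = (20240 − 18490)/[( 18490 + 20240)/2] = 1750/19365 = 0.090369…
E_income = (115/2353.5) / (1750/19365) = 0.5407…
0 < E_income < 1 ⇒ normal good, necessity.

0.54; necessity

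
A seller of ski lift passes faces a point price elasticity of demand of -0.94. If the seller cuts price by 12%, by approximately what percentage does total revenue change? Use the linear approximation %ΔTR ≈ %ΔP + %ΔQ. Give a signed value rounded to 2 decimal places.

-0.72%

%ΔQ ≈ Ed × %ΔP = (-0.94) × (-12%) = +11.2800%
%ΔTR ≈ %ΔP + %ΔQ = (-12%) + (+11.2800%) = -0.7200%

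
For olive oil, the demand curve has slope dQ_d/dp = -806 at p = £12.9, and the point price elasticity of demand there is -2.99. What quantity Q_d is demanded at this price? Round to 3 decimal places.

Ed = (dQ_d/dp)·(p/Q_d) ⇒ Q_d = (dQ_d/dp)·p/Ed = (-806)·12.9/(-2.99) = 3477.39130…

3477.391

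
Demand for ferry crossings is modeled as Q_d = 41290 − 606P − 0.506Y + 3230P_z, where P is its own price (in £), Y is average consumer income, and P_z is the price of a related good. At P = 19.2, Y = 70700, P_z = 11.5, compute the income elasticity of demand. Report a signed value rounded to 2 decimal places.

At the given values, Q_d = 41290 − 606(19.2) − 0.506(70700) + 3230(11.5) = 31025.6.
∂Q_d/∂Y = -0.506.
E = (-0.506) × (70700/31025.6) = -1.1530…

-1.15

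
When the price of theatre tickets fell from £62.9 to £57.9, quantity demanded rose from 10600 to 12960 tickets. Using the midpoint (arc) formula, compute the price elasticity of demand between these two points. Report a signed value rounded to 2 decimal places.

-2.42

%ΔQ = (12960 − 10600) / [(10600 + 12960)/2] = 2360/11780 = 0.200339…
%ΔP = (57.9 − 62.9) / [(62.9 + 57.9)/2] = -5/60.4 = -0.082781…
Arc Ed = %ΔQ / %ΔP = (2360/11780) / (-5/60.4) = -2.4201…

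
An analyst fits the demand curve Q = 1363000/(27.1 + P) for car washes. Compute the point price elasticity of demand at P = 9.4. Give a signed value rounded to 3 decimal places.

-0.258

dQ/dP = −1363000/(27.1 + P)² = -1023.08. At P = 9.4, Q = 37342.5.
Ed = (dQ/dP)·(P/Q) = (-1023.08) × (9.4/37342.5) = -0.25753…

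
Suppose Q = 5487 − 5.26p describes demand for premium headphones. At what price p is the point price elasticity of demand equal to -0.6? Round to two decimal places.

Ed = −5.26p/(5487 − 5.26p). Set this equal to -0.6:
5.26p = 0.6·(5487 − 5.26p) ⇒ 5.26p(1 + 0.6) = 0.6·5487
p = 0.6·5487 / (5.26·1.6) = 391.1834…

391.18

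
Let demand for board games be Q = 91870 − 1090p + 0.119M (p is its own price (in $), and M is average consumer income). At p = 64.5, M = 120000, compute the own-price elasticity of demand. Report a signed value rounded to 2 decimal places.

At the given values, Q = 91870 − 1090(64.5) + 0.119(120000) = 35845.
∂Q/∂p = −1090.
E = (-1090) × (64.5/35845) = -1.9613…

-1.96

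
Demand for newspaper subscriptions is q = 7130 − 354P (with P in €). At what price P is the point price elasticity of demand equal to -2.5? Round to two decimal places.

14.39

Ed = −354P/(7130 − 354P). Set this equal to -2.5:
354P = 2.5·(7130 − 354P) ⇒ 354P(1 + 2.5) = 2.5·7130
P = 2.5·7130 / (354·3.5) = 14.3866…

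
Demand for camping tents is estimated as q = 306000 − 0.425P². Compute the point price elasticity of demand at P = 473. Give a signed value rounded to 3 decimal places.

-0.902

dq/dP = −2·0.425·P = -402.05. At P = 473, q = 210915.175.
Ed = (dq/dP)·(P/q) = (-402.05) × (473/210915.175) = -0.90164…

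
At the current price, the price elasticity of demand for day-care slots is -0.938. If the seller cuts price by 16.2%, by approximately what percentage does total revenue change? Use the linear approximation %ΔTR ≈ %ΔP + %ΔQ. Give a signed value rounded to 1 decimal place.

-1.0%

%ΔQ ≈ Ed × %ΔP = (-0.938) × (-16.2%) = +15.1956%
%ΔTR ≈ %ΔP + %ΔQ = (-16.2%) + (+15.1956%) = -1.0044%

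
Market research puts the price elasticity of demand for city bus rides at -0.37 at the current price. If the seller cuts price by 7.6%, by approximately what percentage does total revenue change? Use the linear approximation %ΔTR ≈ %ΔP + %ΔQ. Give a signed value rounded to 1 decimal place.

-4.8%

%ΔQ ≈ Ed × %ΔP = (-0.37) × (-7.6%) = +2.8120%
%ΔTR ≈ %ΔP + %ΔQ = (-7.6%) + (+2.8120%) = -4.7880%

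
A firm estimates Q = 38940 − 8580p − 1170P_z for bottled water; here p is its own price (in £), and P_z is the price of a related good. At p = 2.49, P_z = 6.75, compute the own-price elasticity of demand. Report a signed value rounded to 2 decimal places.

At the given values, Q = 38940 − 8580(2.49) − 1170(6.75) = 9678.3.
∂Q/∂p = −8580.
E = (-8580) × (2.49/9678.3) = -2.2074…

-2.21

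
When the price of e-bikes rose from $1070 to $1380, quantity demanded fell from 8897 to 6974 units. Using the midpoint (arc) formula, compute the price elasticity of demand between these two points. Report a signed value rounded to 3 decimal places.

-0.958

%ΔQ = (6974 − 8897) / [(8897 + 6974)/2] = -1923/7935.5 = -0.242328…
%ΔP = (1380 − 1070) / [(1070 + 1380)/2] = 310/1225 = 0.253061…
Arc Ed = %ΔQ / %ΔP = (-1923/7935.5) / (310/1225) = -0.95758…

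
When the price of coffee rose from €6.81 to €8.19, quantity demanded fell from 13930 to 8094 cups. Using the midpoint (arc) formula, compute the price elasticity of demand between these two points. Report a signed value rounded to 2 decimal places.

-2.88

%ΔQ = (8094 − 13930) / [(13930 + 8094)/2] = -5836/11012 = -0.529967…
%ΔP = (8.19 − 6.81) / [(6.81 + 8.19)/2] = 1.38/7.5 = 0.184
Arc Ed = %ΔQ / %ΔP = (-5836/11012) / (1.38/7.5) = -2.8802…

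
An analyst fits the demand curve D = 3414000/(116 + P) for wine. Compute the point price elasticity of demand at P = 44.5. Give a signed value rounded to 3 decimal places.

-0.277

dD/dP = −3414000/(116 + P)² = -132.53. At P = 44.5, D = 21271.
Ed = (dD/dP)·(P/D) = (-132.53) × (44.5/21271) = -0.27725…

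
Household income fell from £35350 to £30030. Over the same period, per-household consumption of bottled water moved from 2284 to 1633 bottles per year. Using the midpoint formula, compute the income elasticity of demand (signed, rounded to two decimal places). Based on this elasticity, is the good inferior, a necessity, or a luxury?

2.04; luxury

%ΔQ = (1633 − 2284)/[( 2284 + 1633)/2] = -651/1958.5 = -0.332397…
%ΔIncome = (30030 − 35350)/[( 35350 + 30030)/2] = -5320/32690 = -0.162740…
E_income = (-651/1958.5) / (-5320/32690) = 2.0424…
E_income > 1 ⇒ normal good, luxury.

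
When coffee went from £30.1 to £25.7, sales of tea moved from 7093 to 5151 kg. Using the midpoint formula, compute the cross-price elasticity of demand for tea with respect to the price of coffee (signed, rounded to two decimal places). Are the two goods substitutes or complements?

2.01; substitutes

%ΔQ_{tea} = (5151 − 7093)/avg = -1942/6122 = -0.317216…
%ΔP_{coffee} = (25.7 − 30.1)/avg = -4.4/27.9 = -0.157706…
E_cross = (-1942/6122) / (-4.4/27.9) = 2.0114…
E_cross > 0 ⇒ the goods are substitutes.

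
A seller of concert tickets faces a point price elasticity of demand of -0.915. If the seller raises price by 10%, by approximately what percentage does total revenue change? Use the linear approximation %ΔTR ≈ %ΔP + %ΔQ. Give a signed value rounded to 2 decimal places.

%ΔQ ≈ Ed × %ΔP = (-0.915) × (+10%) = -9.1500%
%ΔTR ≈ %ΔP + %ΔQ = (+10%) + (-9.1500%) = +0.8500%

+0.85%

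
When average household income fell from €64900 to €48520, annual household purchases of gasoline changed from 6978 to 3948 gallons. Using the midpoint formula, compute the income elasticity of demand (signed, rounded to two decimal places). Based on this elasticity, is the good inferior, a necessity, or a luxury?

%ΔQ = (3948 − 6978)/[( 6978 + 3948)/2] = -3030/5463 = -0.554640…
%ΔIncome = (48520 − 64900)/[( 64900 + 48520)/2] = -16380/56710 = -0.288837…
E_income = (-3030/5463) / (-16380/56710) = 1.9202…
E_income > 1 ⇒ normal good, luxury.

1.92; luxury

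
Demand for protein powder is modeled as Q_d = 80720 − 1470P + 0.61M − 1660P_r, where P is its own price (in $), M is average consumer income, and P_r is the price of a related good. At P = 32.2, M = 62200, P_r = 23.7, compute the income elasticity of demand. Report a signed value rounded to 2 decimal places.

At the given values, Q_d = 80720 − 1470(32.2) + 0.61(62200) − 1660(23.7) = 31986.
∂Q_d/∂M = 0.61.
E = (0.61) × (62200/31986) = 1.1862…

1.19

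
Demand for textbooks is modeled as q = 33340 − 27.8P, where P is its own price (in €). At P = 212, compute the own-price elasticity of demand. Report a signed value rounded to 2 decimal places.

-0.21

At the given values, q = 33340 − 27.8(212) = 27446.4.
∂q/∂P = −27.8.
E = (-27.8) × (212/27446.4) = -0.2147…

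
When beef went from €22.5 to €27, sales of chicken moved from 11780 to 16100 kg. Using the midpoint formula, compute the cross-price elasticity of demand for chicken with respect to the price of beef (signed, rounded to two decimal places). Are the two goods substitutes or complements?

1.70; substitutes

%ΔQ_{chicken} = (16100 − 11780)/avg = 4320/13940 = 0.309899…
%ΔP_{beef} = (27 − 22.5)/avg = 4.5/24.75 = 0.181818…
E_cross = (4320/13940) / (4.5/24.75) = 1.7044…
E_cross > 0 ⇒ the goods are substitutes.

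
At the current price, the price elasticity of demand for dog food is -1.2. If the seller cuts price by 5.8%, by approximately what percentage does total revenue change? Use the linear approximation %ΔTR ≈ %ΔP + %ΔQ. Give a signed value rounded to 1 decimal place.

+1.2%

%ΔQ ≈ Ed × %ΔP = (-1.2) × (-5.8%) = +6.9600%
%ΔTR ≈ %ΔP + %ΔQ = (-5.8%) + (+6.9600%) = +1.1600%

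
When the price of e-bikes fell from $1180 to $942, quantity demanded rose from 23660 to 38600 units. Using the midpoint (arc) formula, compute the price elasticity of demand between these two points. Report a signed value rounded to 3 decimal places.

-2.139

%ΔQ = (38600 − 23660) / [(23660 + 38600)/2] = 14940/31130 = 0.479922…
%ΔP = (942 − 1180) / [(1180 + 942)/2] = -238/1061 = -0.224316…
Arc Ed = %ΔQ / %ΔP = (14940/31130) / (-238/1061) = -2.13948…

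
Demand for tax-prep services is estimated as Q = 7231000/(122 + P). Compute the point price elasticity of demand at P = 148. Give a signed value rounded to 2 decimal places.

dQ/dP = −7231000/(122 + P)² = -99.1907. At P = 148, Q = 26781.5.
Ed = (dQ/dP)·(P/Q) = (-99.1907) × (148/26781.5) = -0.5481…

-0.55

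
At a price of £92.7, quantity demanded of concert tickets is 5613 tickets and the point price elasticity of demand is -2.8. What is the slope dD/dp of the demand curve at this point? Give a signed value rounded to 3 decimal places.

-169.540

Ed = (dD/dp)·(p/D) ⇒ dD/dp = Ed·D/p = (-2.8)·5613/92.7 = -169.54045…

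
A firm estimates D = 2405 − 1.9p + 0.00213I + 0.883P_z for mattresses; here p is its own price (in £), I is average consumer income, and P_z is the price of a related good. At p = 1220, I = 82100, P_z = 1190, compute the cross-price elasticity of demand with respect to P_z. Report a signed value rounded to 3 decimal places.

At the given values, D = 2405 − 1.9(1220) + 0.00213(82100) + 0.883(1190) = 1312.643.
∂D/∂P_z = 0.883.
E = (0.883) × (1190/1312.643) = 0.80049…

0.800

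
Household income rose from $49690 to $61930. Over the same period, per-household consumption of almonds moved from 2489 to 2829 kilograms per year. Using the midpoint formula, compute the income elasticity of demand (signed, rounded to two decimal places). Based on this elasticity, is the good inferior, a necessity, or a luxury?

0.58; necessity

%ΔQ = (2829 − 2489)/[( 2489 + 2829)/2] = 340/2659 = 0.127867…
%ΔIncome = (61930 − 49690)/[( 49690 + 61930)/2] = 12240/55810 = 0.219315…
E_income = (340/2659) / (12240/55810) = 0.5830…
0 < E_income < 1 ⇒ normal good, necessity.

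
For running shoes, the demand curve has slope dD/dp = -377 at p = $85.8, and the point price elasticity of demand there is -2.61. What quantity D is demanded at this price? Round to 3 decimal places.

Ed = (dD/dp)·(p/D) ⇒ D = (dD/dp)·p/Ed = (-377)·85.8/(-2.61) = 12393.33333…

12393.333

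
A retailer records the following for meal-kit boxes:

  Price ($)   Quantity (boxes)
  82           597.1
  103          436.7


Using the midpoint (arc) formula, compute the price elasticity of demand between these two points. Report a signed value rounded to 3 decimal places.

-1.367

%ΔQ = (436.7 − 597.1) / [(597.1 + 436.7)/2] = -160.4/516.9 = -0.310311…
%ΔP = (103 − 82) / [(82 + 103)/2] = 21/92.5 = 0.227027…
Arc Ed = %ΔQ / %ΔP = (-160.4/516.9) / (21/92.5) = -1.36684…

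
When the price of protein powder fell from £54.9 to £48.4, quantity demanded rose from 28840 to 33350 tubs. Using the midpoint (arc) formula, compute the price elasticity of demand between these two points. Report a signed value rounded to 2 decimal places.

-1.15

%ΔQ = (33350 − 28840) / [(28840 + 33350)/2] = 4510/31095 = 0.145039…
%ΔP = (48.4 − 54.9) / [(54.9 + 48.4)/2] = -6.5/51.65 = -0.125847…
Arc Ed = %ΔQ / %ΔP = (4510/31095) / (-6.5/51.65) = -1.1525…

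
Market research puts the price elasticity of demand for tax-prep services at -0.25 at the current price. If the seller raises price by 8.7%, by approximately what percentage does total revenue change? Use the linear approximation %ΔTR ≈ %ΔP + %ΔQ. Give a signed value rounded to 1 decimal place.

%ΔQ ≈ Ed × %ΔP = (-0.25) × (+8.7%) = -2.1750%
%ΔTR ≈ %ΔP + %ΔQ = (+8.7%) + (-2.1750%) = +6.5250%

+6.5%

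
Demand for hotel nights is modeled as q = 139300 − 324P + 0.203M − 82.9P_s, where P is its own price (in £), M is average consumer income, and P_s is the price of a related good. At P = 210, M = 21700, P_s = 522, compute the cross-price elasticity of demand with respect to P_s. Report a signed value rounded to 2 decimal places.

-1.34

At the given values, q = 139300 − 324(210) + 0.203(21700) − 82.9(522) = 32391.3.
∂q/∂P_s = -82.9.
E = (-82.9) × (522/32391.3) = -1.3359…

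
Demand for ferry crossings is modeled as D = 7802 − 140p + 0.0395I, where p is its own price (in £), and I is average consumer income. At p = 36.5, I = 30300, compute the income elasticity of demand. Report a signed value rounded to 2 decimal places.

0.31

At the given values, D = 7802 − 140(36.5) + 0.0395(30300) = 3888.85.
∂D/∂I = 0.0395.
E = (0.0395) × (30300/3888.85) = 0.3077…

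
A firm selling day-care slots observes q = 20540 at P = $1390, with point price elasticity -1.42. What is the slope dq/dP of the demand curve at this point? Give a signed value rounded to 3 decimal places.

-20.983

Ed = (dq/dP)·(P/q) ⇒ dq/dP = Ed·q/P = (-1.42)·20540/1390 = -20.98330…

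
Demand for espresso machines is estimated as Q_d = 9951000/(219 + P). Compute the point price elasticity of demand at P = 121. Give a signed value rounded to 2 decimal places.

dQ_d/dP = −9951000/(219 + P)² = -86.0813. At P = 121, Q_d = 29267.6.
Ed = (dQ_d/dP)·(P/Q_d) = (-86.0813) × (121/29267.6) = -0.3558…

-0.36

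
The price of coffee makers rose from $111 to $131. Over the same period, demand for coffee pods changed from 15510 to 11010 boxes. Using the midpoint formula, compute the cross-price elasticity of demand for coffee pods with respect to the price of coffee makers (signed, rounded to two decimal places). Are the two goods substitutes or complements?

-2.05; complements

%ΔQ_{coffee pods} = (11010 − 15510)/avg = -4500/13260 = -0.339366…
%ΔP_{coffee makers} = (131 − 111)/avg = 20/121 = 0.165289…
E_cross = (-4500/13260) / (20/121) = -2.0531…
E_cross < 0 ⇒ the goods are complements.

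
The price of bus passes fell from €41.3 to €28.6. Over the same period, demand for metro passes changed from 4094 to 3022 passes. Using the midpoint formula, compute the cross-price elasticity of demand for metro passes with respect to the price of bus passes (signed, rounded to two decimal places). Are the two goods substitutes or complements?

0.83; substitutes

%ΔQ_{metro passes} = (3022 − 4094)/avg = -1072/3558 = -0.301292…
%ΔP_{bus passes} = (28.6 − 41.3)/avg = -12.7/34.95 = -0.363376…
E_cross = (-1072/3558) / (-12.7/34.95) = 0.8291…
E_cross > 0 ⇒ the goods are substitutes.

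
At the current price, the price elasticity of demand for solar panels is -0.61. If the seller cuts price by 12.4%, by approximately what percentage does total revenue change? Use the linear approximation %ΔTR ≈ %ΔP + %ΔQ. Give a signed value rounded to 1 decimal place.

%ΔQ ≈ Ed × %ΔP = (-0.61) × (-12.4%) = +7.5640%
%ΔTR ≈ %ΔP + %ΔQ = (-12.4%) + (+7.5640%) = -4.8360%

-4.8%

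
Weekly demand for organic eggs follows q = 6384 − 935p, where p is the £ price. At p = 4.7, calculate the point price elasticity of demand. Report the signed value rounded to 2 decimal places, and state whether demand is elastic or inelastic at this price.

dq/dp = −935. At p = 4.7, q = 6384 − 935(4.7) = 1989.5.
Ed = (dq/dp)·(p/q) = −935 × (4.7/1989.5) = -2.2088…
|Ed| = 2.21 > 1, so demand is elastic.

-2.21; elastic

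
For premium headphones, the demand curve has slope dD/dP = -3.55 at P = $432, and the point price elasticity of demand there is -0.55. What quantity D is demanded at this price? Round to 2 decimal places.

2788.36

Ed = (dD/dP)·(P/D) ⇒ D = (dD/dP)·P/Ed = (-3.55)·432/(-0.55) = 2788.3636…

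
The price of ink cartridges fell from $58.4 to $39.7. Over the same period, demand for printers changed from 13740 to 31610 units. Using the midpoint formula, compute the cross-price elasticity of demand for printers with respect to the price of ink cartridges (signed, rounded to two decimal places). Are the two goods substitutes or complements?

%ΔQ_{printers} = (31610 − 13740)/avg = 17870/22675 = 0.788092…
%ΔP_{ink cartridges} = (39.7 − 58.4)/avg = -18.7/49.05 = -0.381243…
E_cross = (17870/22675) / (-18.7/49.05) = -2.0671…
E_cross < 0 ⇒ the goods are complements.

-2.07; complements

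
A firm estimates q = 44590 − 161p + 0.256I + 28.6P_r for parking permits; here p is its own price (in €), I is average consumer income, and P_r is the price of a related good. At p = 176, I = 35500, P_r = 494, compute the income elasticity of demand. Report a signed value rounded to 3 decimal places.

0.230

At the given values, q = 44590 − 161(176) + 0.256(35500) + 28.6(494) = 39470.4.
∂q/∂I = 0.256.
E = (0.256) × (35500/39470.4) = 0.23024…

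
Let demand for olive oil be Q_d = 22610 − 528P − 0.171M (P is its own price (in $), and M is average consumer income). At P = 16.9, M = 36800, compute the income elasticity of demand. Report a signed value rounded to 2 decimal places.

At the given values, Q_d = 22610 − 528(16.9) − 0.171(36800) = 7394.
∂Q_d/∂M = -0.171.
E = (-0.171) × (36800/7394) = -0.8510…

-0.85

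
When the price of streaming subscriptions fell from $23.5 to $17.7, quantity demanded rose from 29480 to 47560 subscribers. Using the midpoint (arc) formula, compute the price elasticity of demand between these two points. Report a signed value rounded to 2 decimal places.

-1.67

%ΔQ = (47560 − 29480) / [(29480 + 47560)/2] = 18080/38520 = 0.469366…
%ΔP = (17.7 − 23.5) / [(23.5 + 17.7)/2] = -5.8/20.6 = -0.281553…
Arc Ed = %ΔQ / %ΔP = (18080/38520) / (-5.8/20.6) = -1.6670…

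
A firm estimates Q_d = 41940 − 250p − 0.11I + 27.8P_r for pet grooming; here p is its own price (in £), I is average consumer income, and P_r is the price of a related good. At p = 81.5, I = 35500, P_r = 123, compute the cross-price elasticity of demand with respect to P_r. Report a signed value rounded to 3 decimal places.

At the given values, Q_d = 41940 − 250(81.5) − 0.11(35500) + 27.8(123) = 21079.4.
∂Q_d/∂P_r = 27.8.
E = (27.8) × (123/21079.4) = 0.16221…

0.162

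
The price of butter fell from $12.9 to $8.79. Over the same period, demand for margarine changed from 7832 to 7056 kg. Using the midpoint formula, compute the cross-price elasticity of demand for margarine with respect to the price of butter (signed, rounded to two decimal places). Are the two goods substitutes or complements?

%ΔQ_{margarine} = (7056 − 7832)/avg = -776/7444 = -0.104245…
%ΔP_{butter} = (8.79 − 12.9)/avg = -4.11/10.845 = -0.378976…
E_cross = (-776/7444) / (-4.11/10.845) = 0.2750…
E_cross > 0 ⇒ the goods are substitutes.

0.28; substitutes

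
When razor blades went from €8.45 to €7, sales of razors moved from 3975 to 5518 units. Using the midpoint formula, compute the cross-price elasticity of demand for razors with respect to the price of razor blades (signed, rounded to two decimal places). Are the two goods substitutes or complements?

%ΔQ_{razors} = (5518 − 3975)/avg = 1543/4746.5 = 0.325081…
%ΔP_{razor blades} = (7 − 8.45)/avg = -1.45/7.725 = -0.187702…
E_cross = (1543/4746.5) / (-1.45/7.725) = -1.7319…
E_cross < 0 ⇒ the goods are complements.

-1.73; complements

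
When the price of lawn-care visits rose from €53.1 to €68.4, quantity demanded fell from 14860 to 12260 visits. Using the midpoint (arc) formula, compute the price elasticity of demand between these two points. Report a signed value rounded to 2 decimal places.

%ΔQ = (12260 − 14860) / [(14860 + 12260)/2] = -2600/13560 = -0.191740…
%ΔP = (68.4 − 53.1) / [(53.1 + 68.4)/2] = 15.3/60.75 = 0.251851…
Arc Ed = %ΔQ / %ΔP = (-2600/13560) / (15.3/60.75) = -0.7613…

-0.76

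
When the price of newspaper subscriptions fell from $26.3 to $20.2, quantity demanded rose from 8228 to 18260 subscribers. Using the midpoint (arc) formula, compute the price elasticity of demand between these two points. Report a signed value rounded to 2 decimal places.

-2.89

%ΔQ = (18260 − 8228) / [(8228 + 18260)/2] = 10032/13244 = 0.757475…
%ΔP = (20.2 − 26.3) / [(26.3 + 20.2)/2] = -6.1/23.25 = -0.262365…
Arc Ed = %ΔQ / %ΔP = (10032/13244) / (-6.1/23.25) = -2.8870…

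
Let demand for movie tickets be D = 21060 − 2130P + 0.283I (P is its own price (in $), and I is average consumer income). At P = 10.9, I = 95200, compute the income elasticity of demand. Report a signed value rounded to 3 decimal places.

At the given values, D = 21060 − 2130(10.9) + 0.283(95200) = 24784.6.
∂D/∂I = 0.283.
E = (0.283) × (95200/24784.6) = 1.08702…

1.087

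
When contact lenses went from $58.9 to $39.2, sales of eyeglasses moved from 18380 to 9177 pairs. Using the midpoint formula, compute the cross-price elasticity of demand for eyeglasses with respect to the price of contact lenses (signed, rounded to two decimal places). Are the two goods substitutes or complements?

1.66; substitutes

%ΔQ_{eyeglasses} = (9177 − 18380)/avg = -9203/13778.5 = -0.667924…
%ΔP_{contact lenses} = (39.2 − 58.9)/avg = -19.7/49.05 = -0.401630…
E_cross = (-9203/13778.5) / (-19.7/49.05) = 1.6630…
E_cross > 0 ⇒ the goods are substitutes.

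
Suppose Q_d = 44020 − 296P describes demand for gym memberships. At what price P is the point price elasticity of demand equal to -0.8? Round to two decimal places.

Ed = −296P/(44020 − 296P). Set this equal to -0.8:
296P = 0.8·(44020 − 296P) ⇒ 296P(1 + 0.8) = 0.8·44020
P = 0.8·44020 / (296·1.8) = 66.0960…

66.10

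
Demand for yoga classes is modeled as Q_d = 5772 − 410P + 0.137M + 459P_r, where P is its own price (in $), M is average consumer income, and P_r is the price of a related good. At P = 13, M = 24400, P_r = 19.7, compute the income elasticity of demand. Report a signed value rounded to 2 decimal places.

At the given values, Q_d = 5772 − 410(13) + 0.137(24400) + 459(19.7) = 12827.1.
∂Q_d/∂M = 0.137.
E = (0.137) × (24400/12827.1) = 0.2606…

0.26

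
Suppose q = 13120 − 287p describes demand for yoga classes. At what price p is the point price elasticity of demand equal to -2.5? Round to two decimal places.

Ed = −287p/(13120 − 287p). Set this equal to -2.5:
287p = 2.5·(13120 − 287p) ⇒ 287p(1 + 2.5) = 2.5·13120
p = 2.5·13120 / (287·3.5) = 32.6530…

32.65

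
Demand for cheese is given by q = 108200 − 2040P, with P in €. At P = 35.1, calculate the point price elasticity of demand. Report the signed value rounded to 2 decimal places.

dq/dP = −2040. At P = 35.1, q = 108200 − 2040(35.1) = 36596.
Ed = (dq/dP)·(P/q) = −2040 × (35.1/36596) = -1.9566…

-1.96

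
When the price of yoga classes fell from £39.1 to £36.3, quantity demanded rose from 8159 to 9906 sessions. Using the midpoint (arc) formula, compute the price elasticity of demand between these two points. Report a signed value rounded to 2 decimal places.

%ΔQ = (9906 − 8159) / [(8159 + 9906)/2] = 1747/9032.5 = 0.193412…
%ΔP = (36.3 − 39.1) / [(39.1 + 36.3)/2] = -2.8/37.7 = -0.074270…
Arc Ed = %ΔQ / %ΔP = (1747/9032.5) / (-2.8/37.7) = -2.6041…

-2.60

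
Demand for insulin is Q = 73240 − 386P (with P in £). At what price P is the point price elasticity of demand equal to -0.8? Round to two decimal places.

84.33

Ed = −386P/(73240 − 386P). Set this equal to -0.8:
386P = 0.8·(73240 − 386P) ⇒ 386P(1 + 0.8) = 0.8·73240
P = 0.8·73240 / (386·1.8) = 84.3293…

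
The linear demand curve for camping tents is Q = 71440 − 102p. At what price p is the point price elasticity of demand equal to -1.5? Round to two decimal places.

420.24

Ed = −102p/(71440 − 102p). Set this equal to -1.5:
102p = 1.5·(71440 − 102p) ⇒ 102p(1 + 1.5) = 1.5·71440
p = 1.5·71440 / (102·2.5) = 420.2352…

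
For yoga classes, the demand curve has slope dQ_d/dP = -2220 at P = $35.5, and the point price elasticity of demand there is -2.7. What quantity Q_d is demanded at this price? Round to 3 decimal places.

29188.889

Ed = (dQ_d/dP)·(P/Q_d) ⇒ Q_d = (dQ_d/dP)·P/Ed = (-2220)·35.5/(-2.7) = 29188.88888…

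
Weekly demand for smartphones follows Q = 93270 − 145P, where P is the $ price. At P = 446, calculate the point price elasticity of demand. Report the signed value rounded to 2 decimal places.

dQ/dP = −145. At P = 446, Q = 93270 − 145(446) = 28600.
Ed = (dQ/dP)·(P/Q) = −145 × (446/28600) = -2.2611…

-2.26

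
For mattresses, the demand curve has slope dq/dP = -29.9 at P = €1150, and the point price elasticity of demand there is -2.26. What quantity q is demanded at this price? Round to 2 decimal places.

15214.60

Ed = (dq/dP)·(P/q) ⇒ q = (dq/dP)·P/Ed = (-29.9)·1150/(-2.26) = 15214.6017…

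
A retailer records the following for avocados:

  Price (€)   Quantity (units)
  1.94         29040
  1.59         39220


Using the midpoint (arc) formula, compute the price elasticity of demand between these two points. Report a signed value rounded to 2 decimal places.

-1.50

%ΔQ = (39220 − 29040) / [(29040 + 39220)/2] = 10180/34130 = 0.298271…
%ΔP = (1.59 − 1.94) / [(1.94 + 1.59)/2] = -0.35/1.765 = -0.198300…
Arc Ed = %ΔQ / %ΔP = (10180/34130) / (-0.35/1.765) = -1.5041…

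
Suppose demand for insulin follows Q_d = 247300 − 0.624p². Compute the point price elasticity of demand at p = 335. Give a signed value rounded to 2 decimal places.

dQ_d/dp = −2·0.624·p = -418.08. At p = 335, Q_d = 177271.6.
Ed = (dQ_d/dp)·(p/Q_d) = (-418.08) × (335/177271.6) = -0.7900…

-0.79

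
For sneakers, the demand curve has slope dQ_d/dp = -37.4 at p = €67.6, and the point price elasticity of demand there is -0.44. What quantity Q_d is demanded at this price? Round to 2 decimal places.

5746.00

Ed = (dQ_d/dp)·(p/Q_d) ⇒ Q_d = (dQ_d/dp)·p/Ed = (-37.4)·67.6/(-0.44) = 5746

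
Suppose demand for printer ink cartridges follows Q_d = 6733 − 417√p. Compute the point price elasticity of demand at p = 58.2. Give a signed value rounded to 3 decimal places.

-0.448

dQ_d/dp = −417/(2√p) = -27.3303. At p = 58.2, Q_d = 3551.75.
Ed = (dQ_d/dp)·(p/Q_d) = (-27.3303) × (58.2/3551.75) = -0.44784…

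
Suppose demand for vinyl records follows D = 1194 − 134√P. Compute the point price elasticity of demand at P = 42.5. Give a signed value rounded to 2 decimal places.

-1.36

dD/dP = −134/(2√P) = -10.2773. At P = 42.5, D = 320.427.
Ed = (dD/dP)·(P/D) = (-10.2773) × (42.5/320.427) = -1.3631…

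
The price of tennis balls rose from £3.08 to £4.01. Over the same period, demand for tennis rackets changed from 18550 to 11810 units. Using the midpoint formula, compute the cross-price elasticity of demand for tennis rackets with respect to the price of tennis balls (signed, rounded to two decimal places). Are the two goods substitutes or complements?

-1.69; complements

%ΔQ_{tennis rackets} = (11810 − 18550)/avg = -6740/15180 = -0.444005…
%ΔP_{tennis balls} = (4.01 − 3.08)/avg = 0.93/3.545 = 0.262341…
E_cross = (-6740/15180) / (0.93/3.545) = -1.6924…
E_cross < 0 ⇒ the goods are complements.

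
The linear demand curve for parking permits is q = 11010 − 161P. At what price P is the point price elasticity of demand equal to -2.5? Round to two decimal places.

Ed = −161P/(11010 − 161P). Set this equal to -2.5:
161P = 2.5·(11010 − 161P) ⇒ 161P(1 + 2.5) = 2.5·11010
P = 2.5·11010 / (161·3.5) = 48.8464…

48.85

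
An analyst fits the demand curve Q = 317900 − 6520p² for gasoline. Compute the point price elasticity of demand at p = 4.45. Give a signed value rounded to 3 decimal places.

dQ/dp = −2·6520·p = -58028. At p = 4.45, Q = 188787.7.
Ed = (dQ/dp)·(p/Q) = (-58028) × (4.45/188787.7) = -1.36780…

-1.368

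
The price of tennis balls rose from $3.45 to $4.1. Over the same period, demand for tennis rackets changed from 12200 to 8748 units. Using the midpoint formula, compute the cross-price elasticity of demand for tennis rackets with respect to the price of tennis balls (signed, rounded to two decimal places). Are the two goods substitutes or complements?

-1.91; complements

%ΔQ_{tennis rackets} = (8748 − 12200)/avg = -3452/10474 = -0.329578…
%ΔP_{tennis balls} = (4.1 − 3.45)/avg = 0.65/3.775 = 0.172185…
E_cross = (-3452/10474) / (0.65/3.775) = -1.9140…
E_cross < 0 ⇒ the goods are complements.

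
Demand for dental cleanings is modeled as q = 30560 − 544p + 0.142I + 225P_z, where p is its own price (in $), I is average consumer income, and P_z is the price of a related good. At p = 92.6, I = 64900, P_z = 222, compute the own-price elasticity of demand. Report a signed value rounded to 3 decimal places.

-1.280

At the given values, q = 30560 − 544(92.6) + 0.142(64900) + 225(222) = 39351.4.
∂q/∂p = −544.
E = (-544) × (92.6/39351.4) = -1.28011…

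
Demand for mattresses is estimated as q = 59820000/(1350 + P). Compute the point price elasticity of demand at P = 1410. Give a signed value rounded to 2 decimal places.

dq/dP = −59820000/(1350 + P)² = -7.85287. At P = 1410, q = 21673.9.
Ed = (dq/dP)·(P/q) = (-7.85287) × (1410/21673.9) = -0.5108…

-0.51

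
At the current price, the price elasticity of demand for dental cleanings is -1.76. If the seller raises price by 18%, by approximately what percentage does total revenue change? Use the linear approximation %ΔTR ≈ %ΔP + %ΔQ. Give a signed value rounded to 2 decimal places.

%ΔQ ≈ Ed × %ΔP = (-1.76) × (+18%) = -31.6800%
%ΔTR ≈ %ΔP + %ΔQ = (+18%) + (-31.6800%) = -13.6800%

-13.68%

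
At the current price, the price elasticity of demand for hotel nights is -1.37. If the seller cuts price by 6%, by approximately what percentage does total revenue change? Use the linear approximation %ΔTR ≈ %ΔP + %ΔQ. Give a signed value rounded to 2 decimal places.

+2.22%

%ΔQ ≈ Ed × %ΔP = (-1.37) × (-6%) = +8.2200%
%ΔTR ≈ %ΔP + %ΔQ = (-6%) + (+8.2200%) = +2.2200%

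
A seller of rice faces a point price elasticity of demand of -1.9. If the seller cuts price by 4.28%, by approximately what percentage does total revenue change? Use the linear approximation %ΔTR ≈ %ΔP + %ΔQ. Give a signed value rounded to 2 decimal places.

+3.85%

%ΔQ ≈ Ed × %ΔP = (-1.9) × (-4.28%) = +8.1320%
%ΔTR ≈ %ΔP + %ΔQ = (-4.28%) + (+8.1320%) = +3.8520%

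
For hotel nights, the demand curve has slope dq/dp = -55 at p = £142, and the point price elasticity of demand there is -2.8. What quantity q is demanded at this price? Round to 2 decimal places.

Ed = (dq/dp)·(p/q) ⇒ q = (dq/dp)·p/Ed = (-55)·142/(-2.8) = 2789.2857…

2789.29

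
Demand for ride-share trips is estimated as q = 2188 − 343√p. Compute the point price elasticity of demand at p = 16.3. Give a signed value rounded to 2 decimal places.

dq/dp = −343/(2√p) = -42.4786. At p = 16.3, q = 803.197.
Ed = (dq/dp)·(p/q) = (-42.4786) × (16.3/803.197) = -0.8620…

-0.86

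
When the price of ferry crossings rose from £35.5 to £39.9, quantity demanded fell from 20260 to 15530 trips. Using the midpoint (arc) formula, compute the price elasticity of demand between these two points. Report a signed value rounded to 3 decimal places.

%ΔQ = (15530 − 20260) / [(20260 + 15530)/2] = -4730/17895 = -0.264319…
%ΔP = (39.9 − 35.5) / [(35.5 + 39.9)/2] = 4.4/37.7 = 0.116710…
Arc Ed = %ΔQ / %ΔP = (-4730/17895) / (4.4/37.7) = -2.26473…

-2.265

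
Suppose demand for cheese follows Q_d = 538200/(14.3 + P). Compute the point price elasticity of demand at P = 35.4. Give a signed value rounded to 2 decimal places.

-0.71

dQ_d/dP = −538200/(14.3 + P)² = -217.887. At P = 35.4, Q_d = 10829.
Ed = (dQ_d/dP)·(P/Q_d) = (-217.887) × (35.4/10829) = -0.7122…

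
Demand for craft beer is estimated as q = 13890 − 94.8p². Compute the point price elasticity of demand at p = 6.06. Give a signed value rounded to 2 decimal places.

dq/dp = −2·94.8·p = -1148.976. At p = 6.06, q = 10408.60272.
Ed = (dq/dp)·(p/q) = (-1148.976) × (6.06/10408.60272) = -0.6689…

-0.67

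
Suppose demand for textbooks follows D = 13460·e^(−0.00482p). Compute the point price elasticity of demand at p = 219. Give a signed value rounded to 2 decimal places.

dD/dp = −0.00482·D = -22.5767. At p = 219, D = 4683.95.
Ed = (dD/dp)·(p/D) = (-22.5767) × (219/4683.95) = -1.0555…

-1.06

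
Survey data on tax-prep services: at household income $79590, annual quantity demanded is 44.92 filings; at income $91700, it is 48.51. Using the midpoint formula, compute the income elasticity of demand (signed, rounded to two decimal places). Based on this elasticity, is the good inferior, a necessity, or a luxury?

%ΔQ = (48.51 − 44.92)/[( 44.92 + 48.51)/2] = 3.59/46.715 = 0.076848…
%ΔIncome = (91700 − 79590)/[( 79590 + 91700)/2] = 12110/85645 = 0.141397…
E_income = (3.59/46.715) / (12110/85645) = 0.5434…
0 < E_income < 1 ⇒ normal good, necessity.

0.54; necessity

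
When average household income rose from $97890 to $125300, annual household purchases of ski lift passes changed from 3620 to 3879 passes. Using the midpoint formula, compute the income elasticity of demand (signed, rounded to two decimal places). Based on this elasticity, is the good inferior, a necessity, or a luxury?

%ΔQ = (3879 − 3620)/[( 3620 + 3879)/2] = 259/3749.5 = 0.069075…
%ΔIncome = (125300 − 97890)/[( 97890 + 125300)/2] = 27410/111595 = 0.245620…
E_income = (259/3749.5) / (27410/111595) = 0.2812…
0 < E_income < 1 ⇒ normal good, necessity.

0.28; necessity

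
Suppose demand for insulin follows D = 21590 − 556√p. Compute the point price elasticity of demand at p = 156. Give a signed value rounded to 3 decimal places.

-0.237

dD/dp = −556/(2√p) = -22.2578. At p = 156, D = 14645.6.
Ed = (dD/dp)·(p/D) = (-22.2578) × (156/14645.6) = -0.23708…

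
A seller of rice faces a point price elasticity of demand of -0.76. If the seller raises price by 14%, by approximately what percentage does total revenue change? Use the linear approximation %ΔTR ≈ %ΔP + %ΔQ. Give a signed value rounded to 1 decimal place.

+3.4%

%ΔQ ≈ Ed × %ΔP = (-0.76) × (+14%) = -10.6400%
%ΔTR ≈ %ΔP + %ΔQ = (+14%) + (-10.6400%) = +3.3600%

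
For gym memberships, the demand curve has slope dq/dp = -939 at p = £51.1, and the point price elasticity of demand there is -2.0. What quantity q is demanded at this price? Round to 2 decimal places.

Ed = (dq/dp)·(p/q) ⇒ q = (dq/dp)·p/Ed = (-939)·51.1/(-2.0) = 23991.45

23991.45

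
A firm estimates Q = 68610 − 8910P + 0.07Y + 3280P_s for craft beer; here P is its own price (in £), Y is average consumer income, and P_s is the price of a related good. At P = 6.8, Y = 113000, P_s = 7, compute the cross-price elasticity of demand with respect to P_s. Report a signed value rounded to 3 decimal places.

0.590

At the given values, Q = 68610 − 8910(6.8) + 0.07(113000) + 3280(7) = 38892.
∂Q/∂P_s = 3280.
E = (3280) × (7/38892) = 0.59035…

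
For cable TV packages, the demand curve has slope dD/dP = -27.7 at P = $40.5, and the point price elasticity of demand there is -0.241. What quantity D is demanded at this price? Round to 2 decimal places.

4654.98

Ed = (dD/dP)·(P/D) ⇒ D = (dD/dP)·P/Ed = (-27.7)·40.5/(-0.241) = 4654.9792…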